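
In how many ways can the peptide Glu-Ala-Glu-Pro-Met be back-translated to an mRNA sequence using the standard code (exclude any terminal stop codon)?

64

Glu: 2 codons.
Ala: 4 codons.
Glu: 2 codons.
Pro: 4 codons.
Met: 1 codon.
2 × 4 × 2 × 4 × 1 = 64.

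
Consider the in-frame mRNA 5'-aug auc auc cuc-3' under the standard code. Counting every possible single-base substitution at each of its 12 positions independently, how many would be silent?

7

Codon 1 (AUG, Met): 0 synonymous substitutions.
Codon 2 (AUC, Ile): 2 synonymous substitutions.
Codon 3 (AUC, Ile): 2 synonymous substitutions.
Codon 4 (CUC, Leu): 3 synonymous substitutions.
Total: 0 + 2 + 2 + 3 = 7.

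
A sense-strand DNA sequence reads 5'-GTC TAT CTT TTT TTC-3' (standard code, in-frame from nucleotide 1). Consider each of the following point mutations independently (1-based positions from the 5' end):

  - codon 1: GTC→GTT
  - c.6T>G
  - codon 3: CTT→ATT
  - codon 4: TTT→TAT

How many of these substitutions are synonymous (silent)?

1

Codon 1: GTC (Val) → GTT (Val) — synonymous.
Codon 2: TAT (Tyr) → TAG (Stop) — nonsense.
Codon 3: CTT (Leu) → ATT (Ile) — missense.
Codon 4: TTT (Phe) → TAT (Tyr) — missense.
Synonymous: 1 of 4.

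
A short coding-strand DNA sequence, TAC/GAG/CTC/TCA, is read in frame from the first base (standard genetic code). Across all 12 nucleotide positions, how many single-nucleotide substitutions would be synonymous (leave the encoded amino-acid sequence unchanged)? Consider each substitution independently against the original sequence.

Codon 1 (TAC, Tyr): 1 synonymous substitution.
Codon 2 (GAG, Glu): 1 synonymous substitution.
Codon 3 (CTC, Leu): 3 synonymous substitutions.
Codon 4 (TCA, Ser): 3 synonymous substitutions.
Total: 1 + 1 + 3 + 3 = 8.

8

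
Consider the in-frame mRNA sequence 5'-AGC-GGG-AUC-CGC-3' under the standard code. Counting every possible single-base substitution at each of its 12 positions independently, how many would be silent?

Codon 1 (AGC, Ser): 1 synonymous substitution.
Codon 2 (GGG, Gly): 3 synonymous substitutions.
Codon 3 (AUC, Ile): 2 synonymous substitutions.
Codon 4 (CGC, Arg): 3 synonymous substitutions.
Total: 1 + 3 + 2 + 3 = 9.

9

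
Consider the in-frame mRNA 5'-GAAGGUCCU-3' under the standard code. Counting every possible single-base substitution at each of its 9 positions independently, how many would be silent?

7

Codon 1 (GAA, Glu): 1 synonymous substitution.
Codon 2 (GGU, Gly): 3 synonymous substitutions.
Codon 3 (CCU, Pro): 3 synonymous substitutions.
Total: 1 + 3 + 3 = 7.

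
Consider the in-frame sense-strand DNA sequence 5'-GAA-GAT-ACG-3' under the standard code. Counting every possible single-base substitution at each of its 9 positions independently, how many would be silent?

Codon 1 (GAA, Glu): 1 synonymous substitution.
Codon 2 (GAT, Asp): 1 synonymous substitution.
Codon 3 (ACG, Thr): 3 synonymous substitutions.
Total: 1 + 1 + 3 = 5.

5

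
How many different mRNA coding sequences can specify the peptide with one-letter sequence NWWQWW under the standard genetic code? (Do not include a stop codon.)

4

Asn: 2 codons.
Trp: 1 codon.
Trp: 1 codon.
Gln: 2 codons.
Trp: 1 codon.
Trp: 1 codon.
2 × 1 × 1 × 2 × 1 × 1 = 4.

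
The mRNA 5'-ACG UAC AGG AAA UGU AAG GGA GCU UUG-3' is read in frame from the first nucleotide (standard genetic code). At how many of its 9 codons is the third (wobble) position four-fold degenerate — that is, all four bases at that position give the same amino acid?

Codon 1 ACG (Thr): third position 4-fold.
Codon 2 UAC (Tyr): third position 2-fold.
Codon 3 AGG (Arg): third position 2-fold.
Codon 4 AAA (Lys): third position 2-fold.
Codon 5 UGU (Cys): third position 2-fold.
Codon 6 AAG (Lys): third position 2-fold.
Codon 7 GGA (Gly): third position 4-fold.
Codon 8 GCU (Ala): third position 4-fold.
Codon 9 UUG (Leu): third position 2-fold.
Four-fold degenerate third positions: 3.

3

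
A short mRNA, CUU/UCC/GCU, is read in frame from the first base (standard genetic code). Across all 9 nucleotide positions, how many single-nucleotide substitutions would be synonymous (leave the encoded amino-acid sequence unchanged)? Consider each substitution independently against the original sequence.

9

Codon 1 (CUU, Leu): 3 synonymous substitutions.
Codon 2 (UCC, Ser): 3 synonymous substitutions.
Codon 3 (GCU, Ala): 3 synonymous substitutions.
Total: 3 + 3 + 3 = 9.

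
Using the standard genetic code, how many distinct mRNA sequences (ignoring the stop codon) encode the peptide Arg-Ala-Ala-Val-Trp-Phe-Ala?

3072

Arg: 6 codons.
Ala: 4 codons.
Ala: 4 codons.
Val: 4 codons.
Trp: 1 codon.
Phe: 2 codons.
Ala: 4 codons.
6 × 4 × 4 × 4 × 1 × 2 × 4 = 3072.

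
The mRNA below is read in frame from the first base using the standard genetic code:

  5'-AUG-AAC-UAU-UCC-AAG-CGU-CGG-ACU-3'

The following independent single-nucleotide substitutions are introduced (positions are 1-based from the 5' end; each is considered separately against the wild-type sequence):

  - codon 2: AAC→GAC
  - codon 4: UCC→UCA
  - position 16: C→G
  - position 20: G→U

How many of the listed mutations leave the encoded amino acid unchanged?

Codon 2: AAC (Asn) → GAC (Asp) — missense.
Codon 4: UCC (Ser) → UCA (Ser) — synonymous.
Codon 6: CGU (Arg) → GGU (Gly) — missense.
Codon 7: CGG (Arg) → CUG (Leu) — missense.
Synonymous: 1 of 4.

1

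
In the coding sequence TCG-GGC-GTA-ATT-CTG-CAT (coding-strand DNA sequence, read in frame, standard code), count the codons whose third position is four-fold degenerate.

4

Codon 1 TCG (Ser): third position 4-fold.
Codon 2 GGC (Gly): third position 4-fold.
Codon 3 GTA (Val): third position 4-fold.
Codon 4 ATT (Ile): third position 3-fold.
Codon 5 CTG (Leu): third position 4-fold.
Codon 6 CAT (His): third position 2-fold.
Four-fold degenerate third positions: 4.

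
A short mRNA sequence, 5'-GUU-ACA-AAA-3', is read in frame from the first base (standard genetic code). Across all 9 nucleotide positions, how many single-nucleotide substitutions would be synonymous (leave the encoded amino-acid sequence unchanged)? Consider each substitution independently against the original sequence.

Codon 1 (GUU, Val): 3 synonymous substitutions.
Codon 2 (ACA, Thr): 3 synonymous substitutions.
Codon 3 (AAA, Lys): 1 synonymous substitution.
Total: 3 + 3 + 1 = 7.

7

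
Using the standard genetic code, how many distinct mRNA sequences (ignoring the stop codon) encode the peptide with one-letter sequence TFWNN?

32

Thr: 4 codons.
Phe: 2 codons.
Trp: 1 codon.
Asn: 2 codons.
Asn: 2 codons.
4 × 2 × 1 × 2 × 2 = 32.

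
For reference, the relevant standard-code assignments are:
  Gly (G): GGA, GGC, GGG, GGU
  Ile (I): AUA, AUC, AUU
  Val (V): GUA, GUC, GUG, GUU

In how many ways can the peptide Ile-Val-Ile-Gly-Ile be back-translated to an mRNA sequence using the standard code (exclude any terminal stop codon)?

432

Ile: 3 codons.
Val: 4 codons.
Ile: 3 codons.
Gly: 4 codons.
Ile: 3 codons.
3 × 4 × 3 × 4 × 3 = 432.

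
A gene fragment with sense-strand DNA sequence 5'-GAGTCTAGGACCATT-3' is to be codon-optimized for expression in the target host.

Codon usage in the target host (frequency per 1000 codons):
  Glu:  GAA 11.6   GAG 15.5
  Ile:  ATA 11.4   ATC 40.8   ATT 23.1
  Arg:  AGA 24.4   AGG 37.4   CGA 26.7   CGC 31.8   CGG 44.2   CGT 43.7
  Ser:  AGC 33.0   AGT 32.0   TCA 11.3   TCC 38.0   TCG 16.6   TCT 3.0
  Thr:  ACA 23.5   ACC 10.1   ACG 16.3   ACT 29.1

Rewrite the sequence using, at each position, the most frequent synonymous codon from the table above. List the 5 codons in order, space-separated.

Codon 1 (Glu): best is GAG at 15.5.
Codon 2 (Ser): best is TCC at 38.0.
Codon 3 (Arg): best is CGG at 44.2.
Codon 4 (Thr): best is ACT at 29.1.
Codon 5 (Ile): best is ATC at 40.8.

GAG TCC CGG ACT ATC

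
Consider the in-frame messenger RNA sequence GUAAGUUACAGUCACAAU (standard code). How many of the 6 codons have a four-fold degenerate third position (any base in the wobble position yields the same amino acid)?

Codon 1 GUA (Val): third position 4-fold.
Codon 2 AGU (Ser): third position 2-fold.
Codon 3 UAC (Tyr): third position 2-fold.
Codon 4 AGU (Ser): third position 2-fold.
Codon 5 CAC (His): third position 2-fold.
Codon 6 AAU (Asn): third position 2-fold.
Four-fold degenerate third positions: 1.

1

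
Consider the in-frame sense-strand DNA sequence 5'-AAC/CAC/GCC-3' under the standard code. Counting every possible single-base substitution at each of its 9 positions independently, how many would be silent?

5

Codon 1 (AAC, Asn): 1 synonymous substitution.
Codon 2 (CAC, His): 1 synonymous substitution.
Codon 3 (GCC, Ala): 3 synonymous substitutions.
Total: 1 + 1 + 3 = 5.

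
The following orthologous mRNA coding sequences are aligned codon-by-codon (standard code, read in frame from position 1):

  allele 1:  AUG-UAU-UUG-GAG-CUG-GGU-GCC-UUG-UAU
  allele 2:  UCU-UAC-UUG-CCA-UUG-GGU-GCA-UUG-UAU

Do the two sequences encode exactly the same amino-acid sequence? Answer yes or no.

no

Codon 1: AUG Met / UCU Ser — nonsynonymous.
Codon 2: UAU Tyr / UAC Tyr — synonymous.
Codon 3: UUG Leu / UUG Leu — identical.
Codon 4: GAG Glu / CCA Pro — nonsynonymous.
Codon 5: CUG Leu / UUG Leu — synonymous.
Codon 6: GGU Gly / GGU Gly — identical.
Codon 7: GCC Ala / GCA Ala — synonymous.
Codon 8: UUG Leu / UUG Leu — identical.
Codon 9: UAU Tyr / UAU Tyr — identical.
Nonsynonymous differences: 2 → different protein.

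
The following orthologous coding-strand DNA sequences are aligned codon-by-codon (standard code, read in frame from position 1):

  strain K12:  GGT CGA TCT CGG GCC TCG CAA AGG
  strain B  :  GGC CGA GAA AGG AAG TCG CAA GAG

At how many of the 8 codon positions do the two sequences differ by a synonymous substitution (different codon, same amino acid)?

2

Codon 1: GGT Gly / GGC Gly — synonymous.
Codon 2: CGA Arg / CGA Arg — identical.
Codon 3: TCT Ser / GAA Glu — nonsynonymous.
Codon 4: CGG Arg / AGG Arg — synonymous.
Codon 5: GCC Ala / AAG Lys — nonsynonymous.
Codon 6: TCG Ser / TCG Ser — identical.
Codon 7: CAA Gln / CAA Gln — identical.
Codon 8: AGG Arg / GAG Glu — nonsynonymous.
Synonymous differences: 2.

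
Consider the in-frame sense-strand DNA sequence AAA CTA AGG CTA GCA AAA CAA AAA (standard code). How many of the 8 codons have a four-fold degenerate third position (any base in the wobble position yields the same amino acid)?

3

Codon 1 AAA (Lys): third position 2-fold.
Codon 2 CTA (Leu): third position 4-fold.
Codon 3 AGG (Arg): third position 2-fold.
Codon 4 CTA (Leu): third position 4-fold.
Codon 5 GCA (Ala): third position 4-fold.
Codon 6 AAA (Lys): third position 2-fold.
Codon 7 CAA (Gln): third position 2-fold.
Codon 8 AAA (Lys): third position 2-fold.
Four-fold degenerate third positions: 3.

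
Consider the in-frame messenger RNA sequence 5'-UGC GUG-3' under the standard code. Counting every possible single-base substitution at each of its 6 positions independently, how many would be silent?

Codon 1 (UGC, Cys): 1 synonymous substitution.
Codon 2 (GUG, Val): 3 synonymous substitutions.
Total: 1 + 3 = 4.

4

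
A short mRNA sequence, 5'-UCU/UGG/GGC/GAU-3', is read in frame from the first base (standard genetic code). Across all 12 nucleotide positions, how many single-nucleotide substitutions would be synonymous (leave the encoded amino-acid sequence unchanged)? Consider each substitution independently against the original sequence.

Codon 1 (UCU, Ser): 3 synonymous substitutions.
Codon 2 (UGG, Trp): 0 synonymous substitutions.
Codon 3 (GGC, Gly): 3 synonymous substitutions.
Codon 4 (GAU, Asp): 1 synonymous substitution.
Total: 3 + 0 + 3 + 1 = 7.

7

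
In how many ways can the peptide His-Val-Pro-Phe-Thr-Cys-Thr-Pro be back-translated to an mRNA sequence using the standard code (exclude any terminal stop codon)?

His: 2 codons.
Val: 4 codons.
Pro: 4 codons.
Phe: 2 codons.
Thr: 4 codons.
Cys: 2 codons.
Thr: 4 codons.
Pro: 4 codons.
2 × 4 × 4 × 2 × 4 × 2 × 4 × 4 = 8192.

8192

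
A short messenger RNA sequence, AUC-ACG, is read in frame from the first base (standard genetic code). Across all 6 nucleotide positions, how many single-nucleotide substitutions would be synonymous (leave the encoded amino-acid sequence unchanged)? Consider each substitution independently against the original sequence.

5

Codon 1 (AUC, Ile): 2 synonymous substitutions.
Codon 2 (ACG, Thr): 3 synonymous substitutions.
Total: 2 + 3 = 5.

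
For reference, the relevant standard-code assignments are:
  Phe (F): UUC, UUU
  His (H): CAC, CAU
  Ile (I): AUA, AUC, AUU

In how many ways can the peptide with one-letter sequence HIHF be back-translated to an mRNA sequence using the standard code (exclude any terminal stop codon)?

His: 2 codons.
Ile: 3 codons.
His: 2 codons.
Phe: 2 codons.
2 × 3 × 2 × 2 = 24.

24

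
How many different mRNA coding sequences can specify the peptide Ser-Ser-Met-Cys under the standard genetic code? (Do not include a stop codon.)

Ser: 6 codons.
Ser: 6 codons.
Met: 1 codon.
Cys: 2 codons.
6 × 6 × 1 × 2 = 72.

72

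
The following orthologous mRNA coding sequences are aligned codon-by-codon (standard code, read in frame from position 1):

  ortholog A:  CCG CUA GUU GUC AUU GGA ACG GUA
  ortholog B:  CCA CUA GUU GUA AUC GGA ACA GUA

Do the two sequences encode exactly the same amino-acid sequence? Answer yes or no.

Codon 1: CCG Pro / CCA Pro — synonymous.
Codon 2: CUA Leu / CUA Leu — identical.
Codon 3: GUU Val / GUU Val — identical.
Codon 4: GUC Val / GUA Val — synonymous.
Codon 5: AUU Ile / AUC Ile — synonymous.
Codon 6: GGA Gly / GGA Gly — identical.
Codon 7: ACG Thr / ACA Thr — synonymous.
Codon 8: GUA Val / GUA Val — identical.
Nonsynonymous differences: 0 → same protein.

yes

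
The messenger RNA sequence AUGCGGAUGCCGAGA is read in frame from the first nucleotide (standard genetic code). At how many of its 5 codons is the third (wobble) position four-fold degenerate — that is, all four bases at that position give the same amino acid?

2

Codon 1 AUG (Met): third position 1-fold.
Codon 2 CGG (Arg): third position 4-fold.
Codon 3 AUG (Met): third position 1-fold.
Codon 4 CCG (Pro): third position 4-fold.
Codon 5 AGA (Arg): third position 2-fold.
Four-fold degenerate third positions: 2.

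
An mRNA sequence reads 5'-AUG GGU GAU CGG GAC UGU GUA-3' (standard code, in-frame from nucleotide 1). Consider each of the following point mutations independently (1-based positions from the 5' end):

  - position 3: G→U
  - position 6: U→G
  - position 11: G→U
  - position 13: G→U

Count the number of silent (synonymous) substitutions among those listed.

Codon 1: AUG (Met) → AUU (Ile) — missense.
Codon 2: GGU (Gly) → GGG (Gly) — synonymous.
Codon 4: CGG (Arg) → CUG (Leu) — missense.
Codon 5: GAC (Asp) → UAC (Tyr) — missense.
Synonymous: 1 of 4.

1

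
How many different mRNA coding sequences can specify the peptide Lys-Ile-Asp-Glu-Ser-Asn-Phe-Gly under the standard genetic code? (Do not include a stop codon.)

2304

Lys: 2 codons.
Ile: 3 codons.
Asp: 2 codons.
Glu: 2 codons.
Ser: 6 codons.
Asn: 2 codons.
Phe: 2 codons.
Gly: 4 codons.
2 × 3 × 2 × 2 × 6 × 2 × 2 × 4 = 2304.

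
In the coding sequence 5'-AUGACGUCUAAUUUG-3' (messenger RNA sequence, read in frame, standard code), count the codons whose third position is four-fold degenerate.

Codon 1 AUG (Met): third position 1-fold.
Codon 2 ACG (Thr): third position 4-fold.
Codon 3 UCU (Ser): third position 4-fold.
Codon 4 AAU (Asn): third position 2-fold.
Codon 5 UUG (Leu): third position 2-fold.
Four-fold degenerate third positions: 2.

2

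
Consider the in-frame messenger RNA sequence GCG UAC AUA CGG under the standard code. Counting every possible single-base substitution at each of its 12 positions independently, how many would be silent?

Codon 1 (GCG, Ala): 3 synonymous substitutions.
Codon 2 (UAC, Tyr): 1 synonymous substitution.
Codon 3 (AUA, Ile): 2 synonymous substitutions.
Codon 4 (CGG, Arg): 4 synonymous substitutions.
Total: 3 + 1 + 2 + 4 = 10.

10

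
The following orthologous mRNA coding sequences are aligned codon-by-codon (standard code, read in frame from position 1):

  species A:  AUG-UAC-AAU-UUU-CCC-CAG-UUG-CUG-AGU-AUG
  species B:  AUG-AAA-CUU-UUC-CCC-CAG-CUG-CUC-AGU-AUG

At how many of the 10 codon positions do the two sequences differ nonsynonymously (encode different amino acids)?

Codon 1: AUG Met / AUG Met — identical.
Codon 2: UAC Tyr / AAA Lys — nonsynonymous.
Codon 3: AAU Asn / CUU Leu — nonsynonymous.
Codon 4: UUU Phe / UUC Phe — synonymous.
Codon 5: CCC Pro / CCC Pro — identical.
Codon 6: CAG Gln / CAG Gln — identical.
Codon 7: UUG Leu / CUG Leu — synonymous.
Codon 8: CUG Leu / CUC Leu — synonymous.
Codon 9: AGU Ser / AGU Ser — identical.
Codon 10: AUG Met / AUG Met — identical.
Nonsynonymous differences: 2.

2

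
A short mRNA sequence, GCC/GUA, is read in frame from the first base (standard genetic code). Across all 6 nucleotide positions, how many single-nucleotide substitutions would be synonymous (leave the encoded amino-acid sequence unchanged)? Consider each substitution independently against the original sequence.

6

Codon 1 (GCC, Ala): 3 synonymous substitutions.
Codon 2 (GUA, Val): 3 synonymous substitutions.
Total: 3 + 3 = 6.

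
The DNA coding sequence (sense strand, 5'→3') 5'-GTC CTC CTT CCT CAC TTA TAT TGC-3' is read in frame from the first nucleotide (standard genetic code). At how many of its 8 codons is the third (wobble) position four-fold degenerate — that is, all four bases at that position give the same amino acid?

4

Codon 1 GTC (Val): third position 4-fold.
Codon 2 CTC (Leu): third position 4-fold.
Codon 3 CTT (Leu): third position 4-fold.
Codon 4 CCT (Pro): third position 4-fold.
Codon 5 CAC (His): third position 2-fold.
Codon 6 TTA (Leu): third position 2-fold.
Codon 7 TAT (Tyr): third position 2-fold.
Codon 8 TGC (Cys): third position 2-fold.
Four-fold degenerate third positions: 4.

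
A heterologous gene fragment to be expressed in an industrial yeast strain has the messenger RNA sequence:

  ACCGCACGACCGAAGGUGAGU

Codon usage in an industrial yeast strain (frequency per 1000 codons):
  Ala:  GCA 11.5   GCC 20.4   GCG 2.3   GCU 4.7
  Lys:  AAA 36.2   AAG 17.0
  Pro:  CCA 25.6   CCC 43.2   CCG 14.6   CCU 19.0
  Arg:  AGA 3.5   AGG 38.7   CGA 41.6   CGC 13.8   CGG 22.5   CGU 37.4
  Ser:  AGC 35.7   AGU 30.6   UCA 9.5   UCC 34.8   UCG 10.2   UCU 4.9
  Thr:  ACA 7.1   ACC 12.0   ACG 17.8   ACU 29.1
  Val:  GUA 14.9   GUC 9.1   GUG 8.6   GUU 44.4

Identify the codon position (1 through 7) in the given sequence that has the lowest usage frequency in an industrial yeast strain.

6

Codon 1 ACC (Thr): 12.0 per 1000.
Codon 2 GCA (Ala): 11.5 per 1000.
Codon 3 CGA (Arg): 41.6 per 1000.
Codon 4 CCG (Pro): 14.6 per 1000.
Codon 5 AAG (Lys): 17.0 per 1000.
Codon 6 GUG (Val): 8.6 per 1000.
Codon 7 AGU (Ser): 30.6 per 1000.
Lowest frequency is 8.6 at codon 6.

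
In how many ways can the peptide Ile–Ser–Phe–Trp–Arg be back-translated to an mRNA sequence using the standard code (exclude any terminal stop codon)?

Ile: 3 codons.
Ser: 6 codons.
Phe: 2 codons.
Trp: 1 codon.
Arg: 6 codons.
3 × 6 × 2 × 1 × 6 = 216.

216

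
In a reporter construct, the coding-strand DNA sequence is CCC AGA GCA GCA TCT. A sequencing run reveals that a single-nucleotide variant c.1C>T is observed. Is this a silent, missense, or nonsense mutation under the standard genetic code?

missense

Position 1 falls in codon 1: CCC → Pro.
After the substitution the codon is TCC → Ser.
Pro ≠ Ser, so this is a missense mutation.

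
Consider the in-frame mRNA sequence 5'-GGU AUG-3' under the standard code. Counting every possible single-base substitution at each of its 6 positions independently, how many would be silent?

Codon 1 (GGU, Gly): 3 synonymous substitutions.
Codon 2 (AUG, Met): 0 synonymous substitutions.
Total: 3 + 0 = 3.

3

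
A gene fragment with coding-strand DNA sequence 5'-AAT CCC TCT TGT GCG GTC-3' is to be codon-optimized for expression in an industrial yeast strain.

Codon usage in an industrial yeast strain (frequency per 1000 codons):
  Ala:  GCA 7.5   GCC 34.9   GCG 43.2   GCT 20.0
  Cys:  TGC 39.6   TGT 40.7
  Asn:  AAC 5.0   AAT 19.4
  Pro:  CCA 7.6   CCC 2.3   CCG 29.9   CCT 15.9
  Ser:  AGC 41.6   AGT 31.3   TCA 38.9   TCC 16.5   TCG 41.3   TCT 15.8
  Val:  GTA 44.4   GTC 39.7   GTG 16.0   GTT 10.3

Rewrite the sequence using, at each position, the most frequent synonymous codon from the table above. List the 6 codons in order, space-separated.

Codon 1 (Asn): best is AAT at 19.4.
Codon 2 (Pro): best is CCG at 29.9.
Codon 3 (Ser): best is AGC at 41.6.
Codon 4 (Cys): best is TGT at 40.7.
Codon 5 (Ala): best is GCG at 43.2.
Codon 6 (Val): best is GTA at 44.4.

AAT CCG AGC TGT GCG GTA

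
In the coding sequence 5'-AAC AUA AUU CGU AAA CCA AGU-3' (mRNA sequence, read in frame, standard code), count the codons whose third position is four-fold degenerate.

Codon 1 AAC (Asn): third position 2-fold.
Codon 2 AUA (Ile): third position 3-fold.
Codon 3 AUU (Ile): third position 3-fold.
Codon 4 CGU (Arg): third position 4-fold.
Codon 5 AAA (Lys): third position 2-fold.
Codon 6 CCA (Pro): third position 4-fold.
Codon 7 AGU (Ser): third position 2-fold.
Four-fold degenerate third positions: 2.

2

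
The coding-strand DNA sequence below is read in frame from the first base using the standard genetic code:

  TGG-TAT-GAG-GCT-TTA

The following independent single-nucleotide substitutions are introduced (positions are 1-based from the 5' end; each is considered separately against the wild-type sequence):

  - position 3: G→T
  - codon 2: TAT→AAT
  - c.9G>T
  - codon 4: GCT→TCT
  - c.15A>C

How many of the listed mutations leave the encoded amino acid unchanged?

Codon 1: TGG (Trp) → TGT (Cys) — missense.
Codon 2: TAT (Tyr) → AAT (Asn) — missense.
Codon 3: GAG (Glu) → GAT (Asp) — missense.
Codon 4: GCT (Ala) → TCT (Ser) — missense.
Codon 5: TTA (Leu) → TTC (Phe) — missense.
Synonymous: 0 of 5.

0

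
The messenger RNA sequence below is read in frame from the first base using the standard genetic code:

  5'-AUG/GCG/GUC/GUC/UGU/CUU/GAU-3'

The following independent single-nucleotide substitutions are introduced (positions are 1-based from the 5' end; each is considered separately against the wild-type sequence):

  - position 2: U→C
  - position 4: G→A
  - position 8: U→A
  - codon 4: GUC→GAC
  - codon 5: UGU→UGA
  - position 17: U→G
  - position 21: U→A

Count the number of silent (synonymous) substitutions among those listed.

0

Codon 1: AUG (Met) → ACG (Thr) — missense.
Codon 2: GCG (Ala) → ACG (Thr) — missense.
Codon 3: GUC (Val) → GAC (Asp) — missense.
Codon 4: GUC (Val) → GAC (Asp) — missense.
Codon 5: UGU (Cys) → UGA (Stop) — nonsense.
Codon 6: CUU (Leu) → CGU (Arg) — missense.
Codon 7: GAU (Asp) → GAA (Glu) — missense.
Synonymous: 0 of 7.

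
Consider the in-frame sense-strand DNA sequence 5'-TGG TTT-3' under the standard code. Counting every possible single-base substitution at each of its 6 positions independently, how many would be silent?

1

Codon 1 (TGG, Trp): 0 synonymous substitutions.
Codon 2 (TTT, Phe): 1 synonymous substitution.
Total: 0 + 1 = 1.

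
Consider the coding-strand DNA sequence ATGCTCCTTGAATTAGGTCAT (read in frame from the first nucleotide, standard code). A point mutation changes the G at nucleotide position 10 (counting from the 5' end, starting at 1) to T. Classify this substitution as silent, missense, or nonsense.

nonsense

Position 10 falls in codon 4: GAA → Glu.
After the substitution the codon is TAA → Stop.
The new codon is a stop codon, so this is a nonsense mutation.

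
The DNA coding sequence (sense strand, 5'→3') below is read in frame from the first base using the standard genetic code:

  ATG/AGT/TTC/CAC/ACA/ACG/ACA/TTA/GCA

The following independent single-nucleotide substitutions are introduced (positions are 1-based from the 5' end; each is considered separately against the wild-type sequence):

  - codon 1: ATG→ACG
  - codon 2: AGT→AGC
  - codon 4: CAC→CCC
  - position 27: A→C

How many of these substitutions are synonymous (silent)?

2

Codon 1: ATG (Met) → ACG (Thr) — missense.
Codon 2: AGT (Ser) → AGC (Ser) — synonymous.
Codon 4: CAC (His) → CCC (Pro) — missense.
Codon 9: GCA (Ala) → GCC (Ala) — synonymous.
Synonymous: 2 of 4.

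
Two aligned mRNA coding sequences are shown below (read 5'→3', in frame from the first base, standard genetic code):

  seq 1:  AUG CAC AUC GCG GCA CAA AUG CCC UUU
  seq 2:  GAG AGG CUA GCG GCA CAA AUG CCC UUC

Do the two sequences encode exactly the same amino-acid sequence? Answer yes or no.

no

Codon 1: AUG Met / GAG Glu — nonsynonymous.
Codon 2: CAC His / AGG Arg — nonsynonymous.
Codon 3: AUC Ile / CUA Leu — nonsynonymous.
Codon 4: GCG Ala / GCG Ala — identical.
Codon 5: GCA Ala / GCA Ala — identical.
Codon 6: CAA Gln / CAA Gln — identical.
Codon 7: AUG Met / AUG Met — identical.
Codon 8: CCC Pro / CCC Pro — identical.
Codon 9: UUU Phe / UUC Phe — synonymous.
Nonsynonymous differences: 3 → different protein.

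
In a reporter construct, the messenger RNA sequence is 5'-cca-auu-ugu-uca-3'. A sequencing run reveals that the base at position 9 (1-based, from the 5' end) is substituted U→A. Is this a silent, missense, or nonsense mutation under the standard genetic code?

nonsense

Position 9 falls in codon 3: UGU → Cys.
After the substitution the codon is UGA → Stop.
The new codon is a stop codon, so this is a nonsense mutation.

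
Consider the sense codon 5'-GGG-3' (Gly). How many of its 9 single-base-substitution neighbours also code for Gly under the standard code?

3

Position 1: none → 0 synonymous.
Position 2: none → 0 synonymous.
Position 3: GGU, GGC, GGA → 3 synonymous.
Total: 0 + 0 + 3 = 3.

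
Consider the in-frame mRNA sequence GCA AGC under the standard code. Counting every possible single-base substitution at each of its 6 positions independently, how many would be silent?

4

Codon 1 (GCA, Ala): 3 synonymous substitutions.
Codon 2 (AGC, Ser): 1 synonymous substitution.
Total: 3 + 1 = 4.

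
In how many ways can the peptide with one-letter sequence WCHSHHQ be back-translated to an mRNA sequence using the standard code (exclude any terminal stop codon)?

192

Trp: 1 codon.
Cys: 2 codons.
His: 2 codons.
Ser: 6 codons.
His: 2 codons.
His: 2 codons.
Gln: 2 codons.
1 × 2 × 2 × 6 × 2 × 2 × 2 = 192.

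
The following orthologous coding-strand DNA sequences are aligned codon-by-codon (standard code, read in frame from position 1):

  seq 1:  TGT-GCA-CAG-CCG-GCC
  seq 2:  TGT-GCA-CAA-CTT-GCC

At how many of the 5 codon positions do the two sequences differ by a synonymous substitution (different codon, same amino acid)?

1

Codon 1: TGT Cys / TGT Cys — identical.
Codon 2: GCA Ala / GCA Ala — identical.
Codon 3: CAG Gln / CAA Gln — synonymous.
Codon 4: CCG Pro / CTT Leu — nonsynonymous.
Codon 5: GCC Ala / GCC Ala — identical.
Synonymous differences: 1.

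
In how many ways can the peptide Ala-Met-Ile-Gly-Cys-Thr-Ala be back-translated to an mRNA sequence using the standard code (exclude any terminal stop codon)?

Ala: 4 codons.
Met: 1 codon.
Ile: 3 codons.
Gly: 4 codons.
Cys: 2 codons.
Thr: 4 codons.
Ala: 4 codons.
4 × 1 × 3 × 4 × 2 × 4 × 4 = 1536.

1536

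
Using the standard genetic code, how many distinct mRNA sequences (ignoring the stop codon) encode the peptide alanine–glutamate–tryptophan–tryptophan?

8

Ala: 4 codons.
Glu: 2 codons.
Trp: 1 codon.
Trp: 1 codon.
4 × 2 × 1 × 1 = 8.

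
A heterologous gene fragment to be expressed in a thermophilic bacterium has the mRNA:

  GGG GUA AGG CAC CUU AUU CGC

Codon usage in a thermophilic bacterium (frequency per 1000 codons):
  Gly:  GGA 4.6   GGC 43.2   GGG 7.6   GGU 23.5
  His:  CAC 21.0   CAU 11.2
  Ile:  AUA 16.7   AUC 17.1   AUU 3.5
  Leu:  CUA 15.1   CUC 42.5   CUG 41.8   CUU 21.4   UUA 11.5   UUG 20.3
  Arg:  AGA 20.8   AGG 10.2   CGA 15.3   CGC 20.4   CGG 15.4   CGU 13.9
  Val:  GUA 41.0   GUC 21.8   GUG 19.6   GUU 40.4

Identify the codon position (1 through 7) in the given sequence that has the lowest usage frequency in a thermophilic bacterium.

Codon 1 GGG (Gly): 7.6 per 1000.
Codon 2 GUA (Val): 41.0 per 1000.
Codon 3 AGG (Arg): 10.2 per 1000.
Codon 4 CAC (His): 21.0 per 1000.
Codon 5 CUU (Leu): 21.4 per 1000.
Codon 6 AUU (Ile): 3.5 per 1000.
Codon 7 CGC (Arg): 20.4 per 1000.
Lowest frequency is 3.5 at codon 6.

6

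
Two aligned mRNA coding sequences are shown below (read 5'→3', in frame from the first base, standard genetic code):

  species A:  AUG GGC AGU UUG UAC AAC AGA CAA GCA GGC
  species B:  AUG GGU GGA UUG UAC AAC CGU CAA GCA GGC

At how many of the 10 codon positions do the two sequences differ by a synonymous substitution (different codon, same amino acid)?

Codon 1: AUG Met / AUG Met — identical.
Codon 2: GGC Gly / GGU Gly — synonymous.
Codon 3: AGU Ser / GGA Gly — nonsynonymous.
Codon 4: UUG Leu / UUG Leu — identical.
Codon 5: UAC Tyr / UAC Tyr — identical.
Codon 6: AAC Asn / AAC Asn — identical.
Codon 7: AGA Arg / CGU Arg — synonymous.
Codon 8: CAA Gln / CAA Gln — identical.
Codon 9: GCA Ala / GCA Ala — identical.
Codon 10: GGC Gly / GGC Gly — identical.
Synonymous differences: 2.

2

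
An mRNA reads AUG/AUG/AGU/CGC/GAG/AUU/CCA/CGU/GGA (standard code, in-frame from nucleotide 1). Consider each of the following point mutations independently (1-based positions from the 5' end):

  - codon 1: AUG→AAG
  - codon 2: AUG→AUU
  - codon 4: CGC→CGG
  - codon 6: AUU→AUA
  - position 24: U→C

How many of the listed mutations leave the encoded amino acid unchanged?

Codon 1: AUG (Met) → AAG (Lys) — missense.
Codon 2: AUG (Met) → AUU (Ile) — missense.
Codon 4: CGC (Arg) → CGG (Arg) — synonymous.
Codon 6: AUU (Ile) → AUA (Ile) — synonymous.
Codon 8: CGU (Arg) → CGC (Arg) — synonymous.
Synonymous: 3 of 5.

3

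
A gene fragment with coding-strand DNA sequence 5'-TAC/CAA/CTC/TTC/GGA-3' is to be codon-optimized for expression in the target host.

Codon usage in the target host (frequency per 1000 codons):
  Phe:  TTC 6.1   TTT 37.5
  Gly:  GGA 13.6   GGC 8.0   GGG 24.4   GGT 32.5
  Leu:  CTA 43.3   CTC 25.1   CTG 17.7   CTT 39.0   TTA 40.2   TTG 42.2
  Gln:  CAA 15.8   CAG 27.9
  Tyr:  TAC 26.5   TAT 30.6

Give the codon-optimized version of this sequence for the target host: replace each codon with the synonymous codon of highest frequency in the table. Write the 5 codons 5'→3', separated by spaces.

TAT CAG CTA TTT GGT

Codon 1 (Tyr): best is TAT at 30.6.
Codon 2 (Gln): best is CAG at 27.9.
Codon 3 (Leu): best is CTA at 43.3.
Codon 4 (Phe): best is TTT at 37.5.
Codon 5 (Gly): best is GGT at 32.5.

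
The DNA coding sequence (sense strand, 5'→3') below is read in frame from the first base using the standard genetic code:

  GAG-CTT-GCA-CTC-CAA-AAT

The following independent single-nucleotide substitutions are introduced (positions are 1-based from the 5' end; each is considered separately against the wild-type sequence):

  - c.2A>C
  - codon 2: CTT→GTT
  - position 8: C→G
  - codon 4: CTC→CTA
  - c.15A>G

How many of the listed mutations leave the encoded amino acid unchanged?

2

Codon 1: GAG (Glu) → GCG (Ala) — missense.
Codon 2: CTT (Leu) → GTT (Val) — missense.
Codon 3: GCA (Ala) → GGA (Gly) — missense.
Codon 4: CTC (Leu) → CTA (Leu) — synonymous.
Codon 5: CAA (Gln) → CAG (Gln) — synonymous.
Synonymous: 2 of 5.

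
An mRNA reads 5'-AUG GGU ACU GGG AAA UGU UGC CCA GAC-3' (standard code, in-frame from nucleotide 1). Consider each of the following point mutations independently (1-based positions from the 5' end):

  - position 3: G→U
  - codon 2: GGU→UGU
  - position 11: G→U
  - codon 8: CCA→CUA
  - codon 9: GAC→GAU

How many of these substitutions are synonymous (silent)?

Codon 1: AUG (Met) → AUU (Ile) — missense.
Codon 2: GGU (Gly) → UGU (Cys) — missense.
Codon 4: GGG (Gly) → GUG (Val) — missense.
Codon 8: CCA (Pro) → CUA (Leu) — missense.
Codon 9: GAC (Asp) → GAU (Asp) — synonymous.
Synonymous: 1 of 5.

1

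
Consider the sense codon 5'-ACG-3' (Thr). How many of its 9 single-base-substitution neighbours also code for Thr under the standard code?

Position 1: none → 0 synonymous.
Position 2: none → 0 synonymous.
Position 3: ACU, ACC, ACA → 3 synonymous.
Total: 0 + 0 + 3 = 3.

3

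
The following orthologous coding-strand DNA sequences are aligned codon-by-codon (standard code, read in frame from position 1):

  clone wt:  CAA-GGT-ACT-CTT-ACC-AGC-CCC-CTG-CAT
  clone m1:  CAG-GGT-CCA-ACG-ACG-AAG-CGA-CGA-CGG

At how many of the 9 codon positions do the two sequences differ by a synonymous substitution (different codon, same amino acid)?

Codon 1: CAA Gln / CAG Gln — synonymous.
Codon 2: GGT Gly / GGT Gly — identical.
Codon 3: ACT Thr / CCA Pro — nonsynonymous.
Codon 4: CTT Leu / ACG Thr — nonsynonymous.
Codon 5: ACC Thr / ACG Thr — synonymous.
Codon 6: AGC Ser / AAG Lys — nonsynonymous.
Codon 7: CCC Pro / CGA Arg — nonsynonymous.
Codon 8: CTG Leu / CGA Arg — nonsynonymous.
Codon 9: CAT His / CGG Arg — nonsynonymous.
Synonymous differences: 2.

2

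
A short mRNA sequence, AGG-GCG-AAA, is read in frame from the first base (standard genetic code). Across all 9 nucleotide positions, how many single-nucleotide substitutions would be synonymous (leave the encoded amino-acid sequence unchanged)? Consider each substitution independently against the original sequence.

6

Codon 1 (AGG, Arg): 2 synonymous substitutions.
Codon 2 (GCG, Ala): 3 synonymous substitutions.
Codon 3 (AAA, Lys): 1 synonymous substitution.
Total: 2 + 3 + 1 = 6.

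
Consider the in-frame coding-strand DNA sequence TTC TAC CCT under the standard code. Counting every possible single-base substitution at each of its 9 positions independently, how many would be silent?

5

Codon 1 (TTC, Phe): 1 synonymous substitution.
Codon 2 (TAC, Tyr): 1 synonymous substitution.
Codon 3 (CCT, Pro): 3 synonymous substitutions.
Total: 1 + 1 + 3 = 5.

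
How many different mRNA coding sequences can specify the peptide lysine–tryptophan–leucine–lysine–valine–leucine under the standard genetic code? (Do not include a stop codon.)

Lys: 2 codons.
Trp: 1 codon.
Leu: 6 codons.
Lys: 2 codons.
Val: 4 codons.
Leu: 6 codons.
2 × 1 × 6 × 2 × 4 × 6 = 576.

576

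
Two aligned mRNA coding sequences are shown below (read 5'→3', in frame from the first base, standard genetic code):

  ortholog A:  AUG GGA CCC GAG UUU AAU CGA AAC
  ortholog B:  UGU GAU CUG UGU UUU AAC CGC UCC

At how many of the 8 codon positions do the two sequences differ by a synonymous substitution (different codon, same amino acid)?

Codon 1: AUG Met / UGU Cys — nonsynonymous.
Codon 2: GGA Gly / GAU Asp — nonsynonymous.
Codon 3: CCC Pro / CUG Leu — nonsynonymous.
Codon 4: GAG Glu / UGU Cys — nonsynonymous.
Codon 5: UUU Phe / UUU Phe — identical.
Codon 6: AAU Asn / AAC Asn — synonymous.
Codon 7: CGA Arg / CGC Arg — synonymous.
Codon 8: AAC Asn / UCC Ser — nonsynonymous.
Synonymous differences: 2.

2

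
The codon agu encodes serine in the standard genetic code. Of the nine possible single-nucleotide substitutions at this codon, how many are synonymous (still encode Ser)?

1

Position 1: none → 0 synonymous.
Position 2: none → 0 synonymous.
Position 3: AGC → 1 synonymous.
Total: 0 + 0 + 1 = 1.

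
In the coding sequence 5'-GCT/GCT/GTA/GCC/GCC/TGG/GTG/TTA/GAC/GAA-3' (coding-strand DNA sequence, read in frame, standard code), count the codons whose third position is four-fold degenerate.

Codon 1 GCT (Ala): third position 4-fold.
Codon 2 GCT (Ala): third position 4-fold.
Codon 3 GTA (Val): third position 4-fold.
Codon 4 GCC (Ala): third position 4-fold.
Codon 5 GCC (Ala): third position 4-fold.
Codon 6 TGG (Trp): third position 1-fold.
Codon 7 GTG (Val): third position 4-fold.
Codon 8 TTA (Leu): third position 2-fold.
Codon 9 GAC (Asp): third position 2-fold.
Codon 10 GAA (Glu): third position 2-fold.
Four-fold degenerate third positions: 6.

6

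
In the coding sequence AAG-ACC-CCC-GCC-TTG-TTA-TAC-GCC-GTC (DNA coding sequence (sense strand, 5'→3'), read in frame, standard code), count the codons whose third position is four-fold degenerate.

Codon 1 AAG (Lys): third position 2-fold.
Codon 2 ACC (Thr): third position 4-fold.
Codon 3 CCC (Pro): third position 4-fold.
Codon 4 GCC (Ala): third position 4-fold.
Codon 5 TTG (Leu): third position 2-fold.
Codon 6 TTA (Leu): third position 2-fold.
Codon 7 TAC (Tyr): third position 2-fold.
Codon 8 GCC (Ala): third position 4-fold.
Codon 9 GTC (Val): third position 4-fold.
Four-fold degenerate third positions: 5.

5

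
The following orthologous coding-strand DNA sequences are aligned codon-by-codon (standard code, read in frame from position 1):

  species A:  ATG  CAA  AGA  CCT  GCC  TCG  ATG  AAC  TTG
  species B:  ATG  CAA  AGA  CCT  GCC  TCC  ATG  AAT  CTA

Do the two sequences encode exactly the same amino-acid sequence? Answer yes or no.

yes

Codon 1: ATG Met / ATG Met — identical.
Codon 2: CAA Gln / CAA Gln — identical.
Codon 3: AGA Arg / AGA Arg — identical.
Codon 4: CCT Pro / CCT Pro — identical.
Codon 5: GCC Ala / GCC Ala — identical.
Codon 6: TCG Ser / TCC Ser — synonymous.
Codon 7: ATG Met / ATG Met — identical.
Codon 8: AAC Asn / AAT Asn — synonymous.
Codon 9: TTG Leu / CTA Leu — synonymous.
Nonsynonymous differences: 0 → same protein.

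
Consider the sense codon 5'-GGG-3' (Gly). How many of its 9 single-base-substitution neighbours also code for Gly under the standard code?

3

Position 1: none → 0 synonymous.
Position 2: none → 0 synonymous.
Position 3: GGT, GGC, GGA → 3 synonymous.
Total: 0 + 0 + 3 = 3.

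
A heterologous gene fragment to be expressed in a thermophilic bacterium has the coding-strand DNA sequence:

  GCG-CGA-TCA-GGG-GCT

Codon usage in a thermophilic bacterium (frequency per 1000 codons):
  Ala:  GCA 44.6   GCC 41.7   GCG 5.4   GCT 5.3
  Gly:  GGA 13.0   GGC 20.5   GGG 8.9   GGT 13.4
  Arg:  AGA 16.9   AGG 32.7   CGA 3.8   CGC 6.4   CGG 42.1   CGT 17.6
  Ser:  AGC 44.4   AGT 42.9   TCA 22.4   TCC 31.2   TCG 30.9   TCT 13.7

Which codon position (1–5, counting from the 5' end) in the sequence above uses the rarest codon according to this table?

2

Codon 1 GCG (Ala): 5.4 per 1000.
Codon 2 CGA (Arg): 3.8 per 1000.
Codon 3 TCA (Ser): 22.4 per 1000.
Codon 4 GGG (Gly): 8.9 per 1000.
Codon 5 GCT (Ala): 5.3 per 1000.
Lowest frequency is 3.8 at codon 2.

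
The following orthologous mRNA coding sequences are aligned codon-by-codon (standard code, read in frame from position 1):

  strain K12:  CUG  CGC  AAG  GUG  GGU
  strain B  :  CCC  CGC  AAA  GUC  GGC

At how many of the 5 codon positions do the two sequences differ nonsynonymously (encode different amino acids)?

1

Codon 1: CUG Leu / CCC Pro — nonsynonymous.
Codon 2: CGC Arg / CGC Arg — identical.
Codon 3: AAG Lys / AAA Lys — synonymous.
Codon 4: GUG Val / GUC Val — synonymous.
Codon 5: GGU Gly / GGC Gly — synonymous.
Nonsynonymous differences: 1.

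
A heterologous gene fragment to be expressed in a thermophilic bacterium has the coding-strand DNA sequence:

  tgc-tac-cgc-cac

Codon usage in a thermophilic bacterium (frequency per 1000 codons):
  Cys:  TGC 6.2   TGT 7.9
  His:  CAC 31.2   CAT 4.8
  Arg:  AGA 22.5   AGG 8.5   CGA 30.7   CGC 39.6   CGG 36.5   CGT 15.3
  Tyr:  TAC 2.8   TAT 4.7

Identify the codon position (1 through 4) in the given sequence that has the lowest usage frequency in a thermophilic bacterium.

2

Codon 1 TGC (Cys): 6.2 per 1000.
Codon 2 TAC (Tyr): 2.8 per 1000.
Codon 3 CGC (Arg): 39.6 per 1000.
Codon 4 CAC (His): 31.2 per 1000.
Lowest frequency is 2.8 at codon 2.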